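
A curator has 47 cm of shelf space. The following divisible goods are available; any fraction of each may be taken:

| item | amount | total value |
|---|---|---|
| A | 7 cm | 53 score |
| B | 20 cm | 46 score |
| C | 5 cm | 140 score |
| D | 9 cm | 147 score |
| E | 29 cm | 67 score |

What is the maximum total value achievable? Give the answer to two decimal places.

Take in order of value per unit:
- C (140/5 per unit): all 5 → value 140, running total 140.00
- D (147/9 per unit): all 9 → value 147, running total 287.00
- A (53/7 per unit): all 7 → value 53, running total 340.00
- E (67/29 per unit): 26 of 29 → value 26×67/29 = 60.0690, running total 400.07
Total 400.07.

400.07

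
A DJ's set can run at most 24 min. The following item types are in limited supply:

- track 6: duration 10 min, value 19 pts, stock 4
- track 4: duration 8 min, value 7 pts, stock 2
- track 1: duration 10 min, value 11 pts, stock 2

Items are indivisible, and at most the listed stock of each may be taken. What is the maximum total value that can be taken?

Best selections within duration 24 and stock limits:
- 2×track 6: duration 20, value 38
- 1×track 6 + 1×track 1: duration 20, value 30
Best: 38 pts.

38 pts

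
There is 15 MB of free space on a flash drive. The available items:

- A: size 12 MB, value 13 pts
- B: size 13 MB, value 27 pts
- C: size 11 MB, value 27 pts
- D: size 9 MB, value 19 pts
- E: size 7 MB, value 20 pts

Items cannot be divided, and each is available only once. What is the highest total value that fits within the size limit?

27 pts

Check high-value combinations within 15 MB:
- C: size 11, value 27
- B: size 13, value 27
- E: size 7, value 20
Best: 27 pts.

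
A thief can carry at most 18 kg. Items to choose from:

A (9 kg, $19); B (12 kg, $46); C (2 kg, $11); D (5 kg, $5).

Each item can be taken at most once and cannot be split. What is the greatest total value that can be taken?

Check high-value combinations within 18 kg:
- B+C: weight 12+2=14, value 46+11=57
- B+D: weight 12+5=17, value 46+5=51
- B: weight 12, value 46
- A+C+D: weight 9+2+5=16, value 19+11+5=35
Best: $57.

$57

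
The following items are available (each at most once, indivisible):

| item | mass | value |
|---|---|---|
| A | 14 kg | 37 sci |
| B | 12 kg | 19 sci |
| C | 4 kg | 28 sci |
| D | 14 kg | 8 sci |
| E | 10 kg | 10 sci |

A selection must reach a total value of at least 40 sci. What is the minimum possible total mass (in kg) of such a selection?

Subsets with value ≥ 40, sorted by total mass:
- B+C: mass 16, value 47
- A+C: mass 18, value 65
Minimum mass: 16 kg.

16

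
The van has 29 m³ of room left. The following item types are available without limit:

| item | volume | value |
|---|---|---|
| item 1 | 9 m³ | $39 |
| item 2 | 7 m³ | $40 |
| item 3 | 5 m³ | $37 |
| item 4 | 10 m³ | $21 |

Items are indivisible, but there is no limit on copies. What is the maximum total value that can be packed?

$191

Best value-per-unit is item 3 at 37/5; filling with it alone gives 5×37 = 185.
Optimal mix: 2×item 2 + 3×item 3 → volume 29, value 191.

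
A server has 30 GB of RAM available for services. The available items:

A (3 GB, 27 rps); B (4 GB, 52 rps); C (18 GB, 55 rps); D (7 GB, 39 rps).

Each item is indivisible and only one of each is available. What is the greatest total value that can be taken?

This is a 0/1 knapsack; check combinations near the capacity.
- B+C+D: memory 4+18+7=29, value 52+55+39=146
- A+B+C: memory 3+4+18=25, value 27+52+55=134
- A+C+D: memory 3+18+7=28, value 27+55+39=121
- A+B+D: memory 3+4+7=14, value 27+52+39=118
Best: 146 rps.

146 rps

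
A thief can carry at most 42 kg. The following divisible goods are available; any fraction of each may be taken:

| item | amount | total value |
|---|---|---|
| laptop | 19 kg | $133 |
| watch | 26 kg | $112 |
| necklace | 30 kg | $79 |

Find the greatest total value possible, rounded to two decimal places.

232.08

Take in order of value per unit:
- laptop (133/19 per unit): all 19 → value 133, running total 133.00
- watch (112/26 per unit): 23 of 26 → value 23×112/26 = 99.0769, running total 232.08
Total 232.08.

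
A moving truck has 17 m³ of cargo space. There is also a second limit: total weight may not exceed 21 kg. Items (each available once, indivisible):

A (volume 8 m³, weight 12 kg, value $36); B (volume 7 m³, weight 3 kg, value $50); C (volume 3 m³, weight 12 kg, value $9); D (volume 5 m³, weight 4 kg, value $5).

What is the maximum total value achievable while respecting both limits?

$86

Feasible sets respecting both limits:
- A+B: volume 15, weight 15, value 86
- B+C+D: volume 15, weight 19, value 64
- B+C: volume 10, weight 15, value 59
- B+D: volume 12, weight 7, value 55
Best: $86.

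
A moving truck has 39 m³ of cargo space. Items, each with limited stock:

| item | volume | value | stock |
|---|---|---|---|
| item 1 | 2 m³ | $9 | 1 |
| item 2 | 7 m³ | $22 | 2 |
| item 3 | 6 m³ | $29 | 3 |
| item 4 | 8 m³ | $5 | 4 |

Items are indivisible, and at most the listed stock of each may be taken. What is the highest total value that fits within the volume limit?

Top feasible selections:
- 1×item 1 + 2×item 2 + 3×item 3: volume 34, value 140
- 2×item 2 + 3×item 3: volume 32, value 131
- 1×item 1 + 1×item 2 + 3×item 3 + 1×item 4: volume 35, value 123
- 1×item 1 + 1×item 2 + 3×item 3: volume 27, value 118
Best: $140.

$140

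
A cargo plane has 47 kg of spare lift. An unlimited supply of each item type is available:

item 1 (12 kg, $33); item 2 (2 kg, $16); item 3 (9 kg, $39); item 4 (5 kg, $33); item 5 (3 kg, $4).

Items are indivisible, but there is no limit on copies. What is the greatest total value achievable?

$369

Best value-per-unit is item 2 at 16/2; filling with it alone gives 23×16 = 368.
Optimal mix: 21×item 2 + 1×item 4 → weight 47, value 369.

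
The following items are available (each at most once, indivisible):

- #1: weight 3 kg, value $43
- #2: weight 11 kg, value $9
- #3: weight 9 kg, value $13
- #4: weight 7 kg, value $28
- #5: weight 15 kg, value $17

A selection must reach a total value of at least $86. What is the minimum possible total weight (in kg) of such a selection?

Subsets with value ≥ 86, sorted by total weight:
- #1+#4+#5: weight 25, value 88
- #1+#2+#3+#4: weight 30, value 93
- #1+#3+#4+#5: weight 34, value 101
Minimum weight: 25 kg.

25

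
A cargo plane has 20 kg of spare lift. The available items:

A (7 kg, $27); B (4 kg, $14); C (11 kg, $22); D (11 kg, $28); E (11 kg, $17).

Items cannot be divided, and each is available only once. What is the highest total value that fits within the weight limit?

Check high-value combinations within 20 kg:
- A+D: weight 7+11=18, value 27+28=55
- A+C: weight 7+11=18, value 27+22=49
- A+E: weight 7+11=18, value 27+17=44
Best: $55.

$55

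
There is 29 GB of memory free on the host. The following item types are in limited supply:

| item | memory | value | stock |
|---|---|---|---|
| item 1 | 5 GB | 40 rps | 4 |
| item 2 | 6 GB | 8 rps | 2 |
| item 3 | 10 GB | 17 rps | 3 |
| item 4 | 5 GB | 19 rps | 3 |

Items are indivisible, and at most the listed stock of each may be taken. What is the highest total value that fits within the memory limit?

179 rps

Top feasible selections:
- 4×item 1 + 1×item 4: memory 25, value 179
- 4×item 1 + 1×item 2: memory 26, value 168
- 4×item 1: memory 20, value 160
- 3×item 1 + 2×item 4: memory 25, value 158
Best: 179 rps.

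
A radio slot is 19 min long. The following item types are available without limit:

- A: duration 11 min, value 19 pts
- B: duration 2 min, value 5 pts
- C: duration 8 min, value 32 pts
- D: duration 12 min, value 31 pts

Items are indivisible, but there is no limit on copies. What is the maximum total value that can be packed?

69 pts

Best value-per-unit is C at 32/8; filling with it alone gives 2×32 = 64.
Optimal mix: 1×B + 2×C → duration 18, value 69.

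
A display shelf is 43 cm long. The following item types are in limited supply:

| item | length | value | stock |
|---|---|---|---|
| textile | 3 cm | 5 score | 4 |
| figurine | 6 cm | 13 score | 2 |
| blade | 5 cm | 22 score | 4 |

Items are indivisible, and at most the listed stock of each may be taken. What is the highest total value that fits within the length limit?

129 score

Best selections within length 43 and stock limits:
- 3×textile + 2×figurine + 4×blade: length 41, value 129
- 2×textile + 2×figurine + 4×blade: length 38, value 124
- 4×textile + 1×figurine + 4×blade: length 38, value 121
Best: 129 score.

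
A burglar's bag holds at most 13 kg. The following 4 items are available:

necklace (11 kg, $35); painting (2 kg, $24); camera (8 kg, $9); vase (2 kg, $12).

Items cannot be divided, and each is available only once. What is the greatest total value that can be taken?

$59

Check high-value combinations within 13 kg:
- necklace+painting: weight 11+2=13, value 35+24=59
- necklace+vase: weight 11+2=13, value 35+12=47
- painting+camera+vase: weight 2+8+2=12, value 24+9+12=45
Best: $59.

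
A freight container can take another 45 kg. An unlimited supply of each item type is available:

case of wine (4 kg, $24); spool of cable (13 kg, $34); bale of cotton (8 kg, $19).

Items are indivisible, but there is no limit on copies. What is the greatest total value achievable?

Best value-per-unit is case of wine at 24/4, and filling with it alone uses weight 11×4=44. No mix of the others beats 11×24 = 264.

$264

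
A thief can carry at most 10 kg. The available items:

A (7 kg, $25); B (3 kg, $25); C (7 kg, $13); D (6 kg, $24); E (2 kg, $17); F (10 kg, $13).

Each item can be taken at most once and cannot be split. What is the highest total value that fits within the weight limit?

$50

This is a 0/1 knapsack; check combinations near the capacity.
- A+B: weight 7+3=10, value 25+25=50
- B+D: weight 3+6=9, value 25+24=49
- B+E: weight 3+2=5, value 25+17=42
- A+E: weight 7+2=9, value 25+17=42
- D+E: weight 6+2=8, value 24+17=41
Best: $50.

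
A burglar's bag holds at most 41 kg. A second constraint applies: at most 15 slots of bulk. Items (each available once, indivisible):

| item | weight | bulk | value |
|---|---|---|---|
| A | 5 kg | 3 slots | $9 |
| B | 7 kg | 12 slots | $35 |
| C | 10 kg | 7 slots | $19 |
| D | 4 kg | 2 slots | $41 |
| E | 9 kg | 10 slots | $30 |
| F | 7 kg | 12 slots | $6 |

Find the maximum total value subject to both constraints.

$80

Feasible sets respecting both limits:
- A+D+E: weight 18, bulk 15, value 80
- B+D: weight 11, bulk 14, value 76
- D+E: weight 13, bulk 12, value 71
- A+C+D: weight 19, bulk 12, value 69
Best: $80.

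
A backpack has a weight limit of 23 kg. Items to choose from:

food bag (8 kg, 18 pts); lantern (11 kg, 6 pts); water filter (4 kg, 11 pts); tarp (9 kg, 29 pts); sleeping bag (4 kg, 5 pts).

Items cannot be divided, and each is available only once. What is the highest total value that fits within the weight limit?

58 pts

Check high-value combinations within 23 kg:
- food bag+water filter+tarp: weight 8+4+9=21, value 18+11+29=58
- food bag+tarp+sleeping bag: weight 8+9+4=21, value 18+29+5=52
- food bag+tarp: weight 8+9=17, value 18+29=47
- water filter+tarp+sleeping bag: weight 4+9+4=17, value 11+29+5=45
- water filter+tarp: weight 4+9=13, value 11+29=40
Best: 58 pts.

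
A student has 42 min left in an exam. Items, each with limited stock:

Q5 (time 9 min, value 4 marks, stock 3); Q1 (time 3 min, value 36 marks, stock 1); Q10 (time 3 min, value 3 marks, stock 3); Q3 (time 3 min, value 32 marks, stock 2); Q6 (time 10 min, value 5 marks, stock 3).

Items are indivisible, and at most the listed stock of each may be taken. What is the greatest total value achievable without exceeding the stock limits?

Top feasible selections:
- 1×Q1 + 3×Q10 + 2×Q3 + 2×Q6: time 38, value 119
- 1×Q5 + 1×Q1 + 3×Q10 + 2×Q3 + 1×Q6: time 37, value 118
- 1×Q1 + 1×Q10 + 2×Q3 + 3×Q6: time 42, value 118
Best: 119 marks.

119 marks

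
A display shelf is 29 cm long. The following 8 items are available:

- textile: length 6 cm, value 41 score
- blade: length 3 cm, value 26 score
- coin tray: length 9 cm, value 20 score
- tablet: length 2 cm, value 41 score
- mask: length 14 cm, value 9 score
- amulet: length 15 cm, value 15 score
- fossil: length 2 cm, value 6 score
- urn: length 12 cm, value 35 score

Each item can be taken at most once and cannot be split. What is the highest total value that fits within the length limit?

149 score

Check high-value combinations within 29 cm:
- textile+blade+tablet+fossil+urn: length 6+3+2+2+12=25, value 41+26+41+6+35=149
- textile+blade+tablet+urn: length 6+3+2+12=23, value 41+26+41+35=143
- textile+coin tray+tablet+urn: length 6+9+2+12=29, value 41+20+41+35=137
Best: 149 score.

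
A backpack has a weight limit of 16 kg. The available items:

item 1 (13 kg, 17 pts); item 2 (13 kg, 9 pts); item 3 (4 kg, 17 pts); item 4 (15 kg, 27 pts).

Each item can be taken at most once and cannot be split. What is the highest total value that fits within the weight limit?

27 pts

Check high-value combinations within 16 kg:
- item 4: weight 15, value 27
- item 3: weight 4, value 17
- item 1: weight 13, value 17
- item 2: weight 13, value 9
Best: 27 pts.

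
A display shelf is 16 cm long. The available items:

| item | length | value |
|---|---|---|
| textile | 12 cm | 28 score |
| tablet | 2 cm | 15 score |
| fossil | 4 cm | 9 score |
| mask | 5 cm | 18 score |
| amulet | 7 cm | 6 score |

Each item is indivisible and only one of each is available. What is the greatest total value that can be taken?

43 score

Check high-value combinations within 16 cm:
- textile+tablet: length 12+2=14, value 28+15=43
- tablet+fossil+mask: length 2+4+5=11, value 15+9+18=42
- tablet+mask+amulet: length 2+5+7=14, value 15+18+6=39
Best: 43 score.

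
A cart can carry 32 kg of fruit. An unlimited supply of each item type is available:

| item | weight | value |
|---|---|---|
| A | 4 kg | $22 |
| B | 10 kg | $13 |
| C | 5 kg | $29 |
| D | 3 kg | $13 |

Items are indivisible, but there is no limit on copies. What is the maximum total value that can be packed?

$182

Best value-per-unit is C at 29/5; filling with it alone gives 6×29 = 174.
Optimal mix: 3×A + 4×C → weight 32, value 182.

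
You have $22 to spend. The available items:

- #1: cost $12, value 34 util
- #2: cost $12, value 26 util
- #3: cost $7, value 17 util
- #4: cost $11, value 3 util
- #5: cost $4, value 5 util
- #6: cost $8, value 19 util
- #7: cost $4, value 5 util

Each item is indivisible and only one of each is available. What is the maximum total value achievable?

53 util

Check high-value combinations within $22:
- #1+#6: cost 12+8=20, value 34+19=53
- #1+#3: cost 12+7=19, value 34+17=51
- #2+#6: cost 12+8=20, value 26+19=45
- #1+#5+#7: cost 12+4+4=20, value 34+5+5=44
Best: 53 util.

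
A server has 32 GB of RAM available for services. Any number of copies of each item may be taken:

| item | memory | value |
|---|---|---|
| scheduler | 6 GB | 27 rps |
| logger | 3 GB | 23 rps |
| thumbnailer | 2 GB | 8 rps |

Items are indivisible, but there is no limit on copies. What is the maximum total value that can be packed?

238 rps

Best value-per-unit is logger at 23/3; filling with it alone gives 10×23 = 230.
Optimal mix: 10×logger + 1×thumbnailer → memory 32, value 238.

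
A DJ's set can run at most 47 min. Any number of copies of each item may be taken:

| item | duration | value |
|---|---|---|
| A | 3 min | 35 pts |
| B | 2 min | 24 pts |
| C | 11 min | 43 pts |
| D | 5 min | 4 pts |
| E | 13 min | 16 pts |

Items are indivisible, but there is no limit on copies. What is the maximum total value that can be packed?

Best value-per-unit is B at 24/2; filling with it alone gives 23×24 = 552.
Optimal mix: 1×A + 22×B → duration 47, value 563.

563 pts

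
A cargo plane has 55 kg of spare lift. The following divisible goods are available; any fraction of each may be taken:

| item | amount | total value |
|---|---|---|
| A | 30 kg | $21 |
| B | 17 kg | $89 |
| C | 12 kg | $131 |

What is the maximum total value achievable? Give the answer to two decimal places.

238.20

Take in order of value per unit:
- C (131/12 per unit): all 12 → value 131, running total 131.00
- B (89/17 per unit): all 17 → value 89, running total 220.00
- A (21/30 per unit): 26 of 30 → value 26×21/30 = 18.2000, running total 238.20
Total 238.20.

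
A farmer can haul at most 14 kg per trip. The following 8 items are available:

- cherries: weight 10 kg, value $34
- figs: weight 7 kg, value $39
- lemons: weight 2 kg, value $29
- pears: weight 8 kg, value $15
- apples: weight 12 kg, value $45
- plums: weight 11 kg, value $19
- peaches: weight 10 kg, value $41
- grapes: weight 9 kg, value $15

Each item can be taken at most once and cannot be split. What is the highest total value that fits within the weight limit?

$74

Check high-value combinations within 14 kg:
- lemons+apples: weight 2+12=14, value 29+45=74
- lemons+peaches: weight 2+10=12, value 29+41=70
- figs+lemons: weight 7+2=9, value 39+29=68
- cherries+lemons: weight 10+2=12, value 34+29=63
Best: $74.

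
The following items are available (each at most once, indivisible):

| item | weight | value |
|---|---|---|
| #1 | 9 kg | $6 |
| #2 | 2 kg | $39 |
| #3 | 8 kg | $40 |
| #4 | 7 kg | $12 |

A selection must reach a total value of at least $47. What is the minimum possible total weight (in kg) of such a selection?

9

Subsets with value ≥ 47, sorted by total weight:
- #2+#4: weight 9, value 51
- #2+#3: weight 10, value 79
- #3+#4: weight 15, value 52
- #2+#3+#4: weight 17, value 91
Minimum weight: 9 kg.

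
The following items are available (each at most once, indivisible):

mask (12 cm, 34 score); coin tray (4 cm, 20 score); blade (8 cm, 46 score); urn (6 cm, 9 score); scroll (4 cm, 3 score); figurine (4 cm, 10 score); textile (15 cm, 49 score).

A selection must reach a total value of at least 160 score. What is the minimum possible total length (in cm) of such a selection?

47

Subsets with value ≥ 160, sorted by total length:
- mask+coin tray+blade+scroll+figurine+textile: length 47, value 162
- mask+coin tray+blade+urn+figurine+textile: length 49, value 168
- mask+coin tray+blade+urn+scroll+textile: length 49, value 161
- mask+coin tray+blade+urn+scroll+figurine+textile: length 53, value 171
Minimum length: 47 cm.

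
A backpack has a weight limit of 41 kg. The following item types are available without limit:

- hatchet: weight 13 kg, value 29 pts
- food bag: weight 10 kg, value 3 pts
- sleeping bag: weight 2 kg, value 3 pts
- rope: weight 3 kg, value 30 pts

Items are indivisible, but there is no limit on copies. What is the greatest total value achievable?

Best value-per-unit is rope at 30/3; filling with it alone gives 13×30 = 390.
Optimal mix: 1×sleeping bag + 13×rope → weight 41, value 393.

393 pts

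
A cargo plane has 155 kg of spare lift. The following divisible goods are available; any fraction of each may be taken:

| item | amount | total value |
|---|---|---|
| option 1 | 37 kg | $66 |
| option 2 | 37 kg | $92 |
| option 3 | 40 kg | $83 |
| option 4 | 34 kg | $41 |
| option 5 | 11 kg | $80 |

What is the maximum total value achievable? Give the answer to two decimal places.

357.18

Take in order of value per unit:
- option 5 (80/11 per unit): all 11 → value 80, running total 80.00
- option 2 (92/37 per unit): all 37 → value 92, running total 172.00
- option 3 (83/40 per unit): all 40 → value 83, running total 255.00
- option 1 (66/37 per unit): all 37 → value 66, running total 321.00
- option 4 (41/34 per unit): 30 of 34 → value 30×41/34 = 36.1765, running total 357.18
Total 357.18.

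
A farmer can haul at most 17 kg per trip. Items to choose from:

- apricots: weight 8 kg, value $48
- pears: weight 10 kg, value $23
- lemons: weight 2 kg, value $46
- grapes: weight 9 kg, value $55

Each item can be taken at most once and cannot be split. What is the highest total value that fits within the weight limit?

Check high-value combinations within 17 kg:
- apricots+grapes: weight 8+9=17, value 48+55=103
- lemons+grapes: weight 2+9=11, value 46+55=101
- apricots+lemons: weight 8+2=10, value 48+46=94
- pears+lemons: weight 10+2=12, value 23+46=69
- grapes: weight 9, value 55
Best: $103.

$103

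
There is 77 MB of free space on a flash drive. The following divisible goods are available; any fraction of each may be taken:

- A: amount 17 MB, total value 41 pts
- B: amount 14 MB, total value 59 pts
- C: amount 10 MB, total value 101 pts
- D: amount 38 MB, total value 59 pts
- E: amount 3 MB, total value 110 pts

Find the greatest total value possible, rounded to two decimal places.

362.24

Take in order of value per unit:
- E (110/3 per unit): all 3 → value 110, running total 110.00
- C (101/10 per unit): all 10 → value 101, running total 211.00
- B (59/14 per unit): all 14 → value 59, running total 270.00
- A (41/17 per unit): all 17 → value 41, running total 311.00
- D (59/38 per unit): 33 of 38 → value 33×59/38 = 51.2368, running total 362.24
Total 362.24.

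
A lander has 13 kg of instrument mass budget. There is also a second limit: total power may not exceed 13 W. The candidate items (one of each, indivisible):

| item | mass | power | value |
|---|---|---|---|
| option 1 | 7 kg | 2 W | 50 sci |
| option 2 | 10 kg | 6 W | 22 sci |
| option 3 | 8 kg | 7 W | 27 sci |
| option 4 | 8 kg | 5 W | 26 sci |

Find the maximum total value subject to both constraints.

50 sci

Feasible sets respecting both limits:
- option 1: mass 7, power 2, value 50
- option 3: mass 8, power 7, value 27
- option 4: mass 8, power 5, value 26
Best: 50 sci.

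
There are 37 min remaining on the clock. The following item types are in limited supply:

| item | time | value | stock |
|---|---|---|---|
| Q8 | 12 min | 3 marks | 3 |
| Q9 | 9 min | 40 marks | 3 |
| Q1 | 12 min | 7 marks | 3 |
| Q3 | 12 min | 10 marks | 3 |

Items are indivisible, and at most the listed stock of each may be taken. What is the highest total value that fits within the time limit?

Best selections within time 37 and stock limits:
- 3×Q9: time 27, value 120
- 2×Q9 + 1×Q3: time 30, value 90
- 2×Q9 + 1×Q1: time 30, value 87
Best: 120 marks.

120 marks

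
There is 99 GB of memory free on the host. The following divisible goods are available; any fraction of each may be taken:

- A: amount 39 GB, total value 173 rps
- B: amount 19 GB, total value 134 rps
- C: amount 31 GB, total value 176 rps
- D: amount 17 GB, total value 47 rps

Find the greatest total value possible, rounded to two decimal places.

510.65

Take in order of value per unit:
- B (134/19 per unit): all 19 → value 134, running total 134.00
- C (176/31 per unit): all 31 → value 176, running total 310.00
- A (173/39 per unit): all 39 → value 173, running total 483.00
- D (47/17 per unit): 10 of 17 → value 10×47/17 = 27.6471, running total 510.65
Total 510.65.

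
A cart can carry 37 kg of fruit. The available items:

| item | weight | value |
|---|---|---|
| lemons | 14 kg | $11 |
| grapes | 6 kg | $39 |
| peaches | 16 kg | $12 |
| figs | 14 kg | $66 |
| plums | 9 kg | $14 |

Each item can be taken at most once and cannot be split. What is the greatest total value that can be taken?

Check high-value combinations within 37 kg:
- grapes+figs+plums: weight 6+14+9=29, value 39+66+14=119
- grapes+peaches+figs: weight 6+16+14=36, value 39+12+66=117
- lemons+grapes+figs: weight 14+6+14=34, value 11+39+66=116
- grapes+figs: weight 6+14=20, value 39+66=105
Best: $119.

$119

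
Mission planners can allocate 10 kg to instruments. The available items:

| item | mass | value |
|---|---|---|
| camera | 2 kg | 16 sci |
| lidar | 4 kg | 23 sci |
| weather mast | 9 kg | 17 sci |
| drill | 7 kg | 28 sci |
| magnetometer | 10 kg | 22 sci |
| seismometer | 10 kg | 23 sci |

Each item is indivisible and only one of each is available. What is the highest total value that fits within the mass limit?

44 sci

Check high-value combinations within 10 kg:
- camera+drill: mass 2+7=9, value 16+28=44
- camera+lidar: mass 2+4=6, value 16+23=39
- drill: mass 7, value 28
Best: 44 sci.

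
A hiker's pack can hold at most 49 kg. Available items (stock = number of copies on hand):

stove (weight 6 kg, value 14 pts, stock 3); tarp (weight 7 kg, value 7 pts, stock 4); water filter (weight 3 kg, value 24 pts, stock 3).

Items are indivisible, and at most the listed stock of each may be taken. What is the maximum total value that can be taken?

135 pts

Best selections within weight 49 and stock limits:
- 3×stove + 3×tarp + 3×water filter: weight 48, value 135
- 3×stove + 2×tarp + 3×water filter: weight 41, value 128
Best: 135 pts.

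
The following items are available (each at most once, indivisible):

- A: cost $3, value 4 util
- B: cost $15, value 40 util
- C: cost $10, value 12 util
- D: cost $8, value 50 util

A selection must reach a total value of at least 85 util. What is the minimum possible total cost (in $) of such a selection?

Subsets with value ≥ 85, sorted by total cost:
- B+D: cost 23, value 90
- A+B+D: cost 26, value 94
- B+C+D: cost 33, value 102
- A+B+C+D: cost 36, value 106
Minimum cost: 23 $.

23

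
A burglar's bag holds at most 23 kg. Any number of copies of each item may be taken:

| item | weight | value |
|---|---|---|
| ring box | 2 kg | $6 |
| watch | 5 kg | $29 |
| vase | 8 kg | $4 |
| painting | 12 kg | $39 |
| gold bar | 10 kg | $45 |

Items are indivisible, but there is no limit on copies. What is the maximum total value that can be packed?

$122

Best value-per-unit is watch at 29/5; filling with it alone gives 4×29 = 116.
Optimal mix: 1×ring box + 4×watch → weight 22, value 122.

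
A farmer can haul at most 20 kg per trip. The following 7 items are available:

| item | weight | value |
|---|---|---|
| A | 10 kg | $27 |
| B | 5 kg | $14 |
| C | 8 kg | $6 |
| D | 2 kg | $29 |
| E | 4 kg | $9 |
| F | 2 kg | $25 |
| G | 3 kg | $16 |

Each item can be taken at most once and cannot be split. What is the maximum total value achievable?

Check high-value combinations within 20 kg:
- A+D+F+G: weight 10+2+2+3=17, value 27+29+25+16=97
- A+B+D+F: weight 10+5+2+2=19, value 27+14+29+25=95
- B+D+E+F+G: weight 5+2+4+2+3=16, value 14+29+9+25+16=93
- A+D+E+F: weight 10+2+4+2=18, value 27+29+9+25=90
- B+C+D+F+G: weight 5+8+2+2+3=20, value 14+6+29+25+16=90
Best: $97.

$97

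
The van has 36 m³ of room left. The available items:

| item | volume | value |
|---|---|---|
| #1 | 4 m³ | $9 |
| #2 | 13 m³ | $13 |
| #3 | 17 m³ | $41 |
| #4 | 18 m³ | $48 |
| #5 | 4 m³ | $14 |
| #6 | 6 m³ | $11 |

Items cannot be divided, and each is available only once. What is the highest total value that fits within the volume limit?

$89

Check high-value combinations within 36 m³:
- #3+#4: volume 17+18=35, value 41+48=89
- #1+#4+#5+#6: volume 4+18+4+6=32, value 9+48+14+11=82
- #1+#3+#5+#6: volume 4+17+4+6=31, value 9+41+14+11=75
Best: $89.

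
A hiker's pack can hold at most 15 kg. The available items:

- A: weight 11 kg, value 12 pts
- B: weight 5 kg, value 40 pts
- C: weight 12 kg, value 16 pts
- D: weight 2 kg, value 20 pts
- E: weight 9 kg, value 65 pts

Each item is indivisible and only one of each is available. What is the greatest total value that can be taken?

This is a 0/1 knapsack; check combinations near the capacity.
- B+E: weight 5+9=14, value 40+65=105
- D+E: weight 2+9=11, value 20+65=85
- E: weight 9, value 65
- B+D: weight 5+2=7, value 40+20=60
- B: weight 5, value 40
Best: 105 pts.

105 pts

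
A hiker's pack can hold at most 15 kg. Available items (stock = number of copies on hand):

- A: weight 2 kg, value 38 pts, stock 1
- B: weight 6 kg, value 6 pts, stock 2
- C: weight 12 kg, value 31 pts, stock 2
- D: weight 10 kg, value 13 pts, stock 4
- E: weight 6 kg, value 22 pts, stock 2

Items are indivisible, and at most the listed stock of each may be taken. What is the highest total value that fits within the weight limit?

Best selections within weight 15 and stock limits:
- 1×A + 2×E: weight 14, value 82
- 1×A + 1×C: weight 14, value 69
- 1×A + 1×B + 1×E: weight 14, value 66
- 1×A + 1×E: weight 8, value 60
Best: 82 pts.

82 pts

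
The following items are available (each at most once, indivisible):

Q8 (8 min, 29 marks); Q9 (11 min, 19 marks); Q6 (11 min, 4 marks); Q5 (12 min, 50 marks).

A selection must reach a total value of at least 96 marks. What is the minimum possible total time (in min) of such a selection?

Subsets with value ≥ 96, sorted by total time:
- Q8+Q9+Q5: time 31, value 98
- Q8+Q9+Q6+Q5: time 42, value 102
Minimum time: 31 min.

31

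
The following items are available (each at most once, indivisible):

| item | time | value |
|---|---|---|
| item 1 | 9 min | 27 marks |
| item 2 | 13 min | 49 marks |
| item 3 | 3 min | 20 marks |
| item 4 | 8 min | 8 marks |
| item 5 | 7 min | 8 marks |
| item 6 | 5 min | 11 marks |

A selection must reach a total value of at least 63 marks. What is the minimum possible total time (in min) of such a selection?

16

Subsets with value ≥ 63, sorted by total time:
- item 2+item 3: time 16, value 69
- item 2+item 3+item 6: time 21, value 80
Minimum time: 16 min.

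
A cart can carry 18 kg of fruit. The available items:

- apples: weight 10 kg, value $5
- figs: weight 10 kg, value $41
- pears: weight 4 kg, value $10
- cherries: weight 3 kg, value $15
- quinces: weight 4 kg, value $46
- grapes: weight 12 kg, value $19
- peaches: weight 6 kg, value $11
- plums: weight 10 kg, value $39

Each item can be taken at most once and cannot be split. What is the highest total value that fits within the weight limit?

Check high-value combinations within 18 kg:
- figs+cherries+quinces: weight 10+3+4=17, value 41+15+46=102
- cherries+quinces+plums: weight 3+4+10=17, value 15+46+39=100
- figs+pears+quinces: weight 10+4+4=18, value 41+10+46=97
- pears+quinces+plums: weight 4+4+10=18, value 10+46+39=95
- figs+quinces: weight 10+4=14, value 41+46=87
Best: $102.

$102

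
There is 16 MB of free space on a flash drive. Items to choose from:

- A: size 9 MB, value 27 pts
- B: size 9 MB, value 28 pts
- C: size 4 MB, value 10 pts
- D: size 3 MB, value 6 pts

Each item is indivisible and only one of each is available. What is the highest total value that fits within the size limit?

44 pts

Check high-value combinations within 16 MB:
- B+C+D: size 9+4+3=16, value 28+10+6=44
- A+C+D: size 9+4+3=16, value 27+10+6=43
- B+C: size 9+4=13, value 28+10=38
- A+C: size 9+4=13, value 27+10=37
- B+D: size 9+3=12, value 28+6=34
Best: 44 pts.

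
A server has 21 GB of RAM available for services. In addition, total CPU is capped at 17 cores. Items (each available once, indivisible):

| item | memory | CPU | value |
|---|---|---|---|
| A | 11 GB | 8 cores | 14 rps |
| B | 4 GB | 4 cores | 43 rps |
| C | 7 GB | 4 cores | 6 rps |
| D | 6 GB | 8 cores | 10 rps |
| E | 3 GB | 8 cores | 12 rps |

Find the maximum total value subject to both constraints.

Feasible sets respecting both limits:
- B+C+E: memory 14, CPU 16, value 61
- B+C+D: memory 17, CPU 16, value 59
- A+B: memory 15, CPU 12, value 57
- B+E: memory 7, CPU 12, value 55
Best: 61 rps.

61 rps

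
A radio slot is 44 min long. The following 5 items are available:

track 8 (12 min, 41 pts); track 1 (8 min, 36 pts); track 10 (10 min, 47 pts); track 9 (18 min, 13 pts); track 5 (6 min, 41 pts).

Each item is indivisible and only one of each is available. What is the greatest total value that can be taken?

This is a 0/1 knapsack; check combinations near the capacity.
- track 8+track 1+track 10+track 5: duration 12+8+10+6=36, value 41+36+47+41=165
- track 1+track 10+track 9+track 5: duration 8+10+18+6=42, value 36+47+13+41=137
- track 8+track 1+track 9+track 5: duration 12+8+18+6=44, value 41+36+13+41=131
Best: 165 pts.

165 pts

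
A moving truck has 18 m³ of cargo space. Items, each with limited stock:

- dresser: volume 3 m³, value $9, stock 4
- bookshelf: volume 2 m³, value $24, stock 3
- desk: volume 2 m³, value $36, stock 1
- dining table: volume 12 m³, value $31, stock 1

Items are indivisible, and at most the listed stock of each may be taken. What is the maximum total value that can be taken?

Top feasible selections:
- 3×dresser + 3×bookshelf + 1×desk: volume 17, value 135
- 2×dresser + 3×bookshelf + 1×desk: volume 14, value 126
- 4×dresser + 2×bookshelf + 1×desk: volume 18, value 120
Best: $135.

$135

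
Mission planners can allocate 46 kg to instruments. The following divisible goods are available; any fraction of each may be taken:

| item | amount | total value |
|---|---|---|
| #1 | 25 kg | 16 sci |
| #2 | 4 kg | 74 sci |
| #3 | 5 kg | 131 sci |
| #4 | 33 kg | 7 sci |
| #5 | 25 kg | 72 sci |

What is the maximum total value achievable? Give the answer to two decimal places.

284.68

Take in order of value per unit:
- #3 (131/5 per unit): all 5 → value 131, running total 131.00
- #2 (74/4 per unit): all 4 → value 74, running total 205.00
- #5 (72/25 per unit): all 25 → value 72, running total 277.00
- #1 (16/25 per unit): 12 of 25 → value 12×16/25 = 7.6800, running total 284.68
Total 284.68.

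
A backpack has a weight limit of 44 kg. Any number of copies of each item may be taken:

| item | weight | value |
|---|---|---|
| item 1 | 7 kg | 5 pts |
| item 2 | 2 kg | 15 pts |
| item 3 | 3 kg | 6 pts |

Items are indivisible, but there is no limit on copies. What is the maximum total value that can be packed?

330 pts

Best value-per-unit is item 2 at 15/2, and filling with it alone uses weight 22×2=44. No mix of the others beats 22×15 = 330.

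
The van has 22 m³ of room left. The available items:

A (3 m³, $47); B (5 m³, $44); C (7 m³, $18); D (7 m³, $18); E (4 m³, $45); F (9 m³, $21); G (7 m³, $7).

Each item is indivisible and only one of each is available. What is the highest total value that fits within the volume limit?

This is a 0/1 knapsack; check combinations near the capacity.
- A+B+E+F: volume 3+5+4+9=21, value 47+44+45+21=157
- A+B+C+E: volume 3+5+7+4=19, value 47+44+18+45=154
- A+B+D+E: volume 3+5+7+4=19, value 47+44+18+45=154
- A+B+E+G: volume 3+5+4+7=19, value 47+44+45+7=143
- A+B+E: volume 3+5+4=12, value 47+44+45=136
Best: $157.

$157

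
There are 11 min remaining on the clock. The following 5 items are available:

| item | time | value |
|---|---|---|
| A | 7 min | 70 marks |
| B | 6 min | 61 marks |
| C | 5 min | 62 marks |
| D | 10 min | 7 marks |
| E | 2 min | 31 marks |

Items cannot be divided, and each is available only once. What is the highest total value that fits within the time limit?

Check high-value combinations within 11 min:
- B+C: time 6+5=11, value 61+62=123
- A+E: time 7+2=9, value 70+31=101
- C+E: time 5+2=7, value 62+31=93
- B+E: time 6+2=8, value 61+31=92
- A: time 7, value 70
Best: 123 marks.

123 marks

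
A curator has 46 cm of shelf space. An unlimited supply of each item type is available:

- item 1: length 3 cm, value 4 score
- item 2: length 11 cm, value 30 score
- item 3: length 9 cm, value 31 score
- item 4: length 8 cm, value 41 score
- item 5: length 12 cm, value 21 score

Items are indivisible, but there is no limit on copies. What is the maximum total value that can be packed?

213 score

Best value-per-unit is item 4 at 41/8; filling with it alone gives 5×41 = 205.
Optimal mix: 2×item 1 + 5×item 4 → length 46, value 213.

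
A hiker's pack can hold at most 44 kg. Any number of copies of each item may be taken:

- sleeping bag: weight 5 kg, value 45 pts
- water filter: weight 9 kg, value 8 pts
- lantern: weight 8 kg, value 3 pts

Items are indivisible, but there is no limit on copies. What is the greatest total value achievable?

360 pts

Best value-per-unit is sleeping bag at 45/5, and filling with it alone uses weight 8×5=40. No mix of the others beats 8×45 = 360.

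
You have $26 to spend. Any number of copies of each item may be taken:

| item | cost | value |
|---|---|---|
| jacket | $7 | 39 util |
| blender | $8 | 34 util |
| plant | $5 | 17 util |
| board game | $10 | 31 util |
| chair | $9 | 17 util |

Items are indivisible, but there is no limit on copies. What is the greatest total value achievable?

134 util

Best value-per-unit is jacket at 39/7; filling with it alone gives 3×39 = 117.
Optimal mix: 3×jacket + 1×plant → cost 26, value 134.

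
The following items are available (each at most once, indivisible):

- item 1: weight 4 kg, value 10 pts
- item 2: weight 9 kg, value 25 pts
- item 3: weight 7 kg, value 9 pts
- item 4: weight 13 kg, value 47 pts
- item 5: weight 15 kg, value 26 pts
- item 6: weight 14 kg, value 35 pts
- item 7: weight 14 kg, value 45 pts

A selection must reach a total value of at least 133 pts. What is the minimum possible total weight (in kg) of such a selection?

Subsets with value ≥ 133, sorted by total weight:
- item 1+item 4+item 6+item 7: weight 45, value 137
- item 1+item 2+item 3+item 4+item 7: weight 47, value 136
- item 3+item 4+item 6+item 7: weight 48, value 136
Minimum weight: 45 kg.

45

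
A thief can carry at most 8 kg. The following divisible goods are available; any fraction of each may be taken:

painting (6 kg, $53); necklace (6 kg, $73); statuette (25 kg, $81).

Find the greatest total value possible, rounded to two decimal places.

Take in order of value per unit:
- necklace (73/6 per unit): all 6 → value 73, running total 73.00
- painting (53/6 per unit): 2 of 6 → value 2×53/6 = 17.6667, running total 90.67
Total 90.67.

90.67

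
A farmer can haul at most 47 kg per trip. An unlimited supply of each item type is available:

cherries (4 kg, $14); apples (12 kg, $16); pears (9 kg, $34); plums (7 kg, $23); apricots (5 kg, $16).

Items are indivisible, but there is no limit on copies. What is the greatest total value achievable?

$173

Best value-per-unit is pears at 34/9; filling with it alone gives 5×34 = 170.
Optimal mix: 1×cherries + 4×pears + 1×plums → weight 47, value 173.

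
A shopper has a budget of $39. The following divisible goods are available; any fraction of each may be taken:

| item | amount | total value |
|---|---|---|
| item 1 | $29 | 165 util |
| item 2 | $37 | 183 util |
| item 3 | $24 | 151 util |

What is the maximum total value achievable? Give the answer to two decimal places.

236.34

Take in order of value per unit:
- item 3 (151/24 per unit): all 24 → value 151, running total 151.00
- item 1 (165/29 per unit): 15 of 29 → value 15×165/29 = 85.3448, running total 236.34
Total 236.34.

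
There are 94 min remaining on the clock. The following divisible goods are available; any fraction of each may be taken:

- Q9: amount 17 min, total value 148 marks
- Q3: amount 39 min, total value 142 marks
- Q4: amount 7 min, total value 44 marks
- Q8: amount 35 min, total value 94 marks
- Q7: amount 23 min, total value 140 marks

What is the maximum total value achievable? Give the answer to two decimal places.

495.49

Take in order of value per unit:
- Q9 (148/17 per unit): all 17 → value 148, running total 148.00
- Q4 (44/7 per unit): all 7 → value 44, running total 192.00
- Q7 (140/23 per unit): all 23 → value 140, running total 332.00
- Q3 (142/39 per unit): all 39 → value 142, running total 474.00
- Q8 (94/35 per unit): 8 of 35 → value 8×94/35 = 21.4857, running total 495.49
Total 495.49.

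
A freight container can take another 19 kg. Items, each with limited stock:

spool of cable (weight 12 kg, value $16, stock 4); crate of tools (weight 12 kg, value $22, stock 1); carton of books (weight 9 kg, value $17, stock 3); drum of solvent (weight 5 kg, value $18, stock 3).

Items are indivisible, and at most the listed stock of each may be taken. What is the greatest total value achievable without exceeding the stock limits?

Top feasible selections:
- 3×drum of solvent: weight 15, value 54
- 1×carton of books + 2×drum of solvent: weight 19, value 53
Best: $54.

$54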